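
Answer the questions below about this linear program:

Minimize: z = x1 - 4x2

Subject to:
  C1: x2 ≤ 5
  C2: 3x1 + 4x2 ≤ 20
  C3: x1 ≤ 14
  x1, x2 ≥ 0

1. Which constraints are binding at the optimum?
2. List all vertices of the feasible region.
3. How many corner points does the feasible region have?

1. C1, C2, x1 ≥ 0
2. (0, 0), (6.667, 0), (0, 5)
3. 3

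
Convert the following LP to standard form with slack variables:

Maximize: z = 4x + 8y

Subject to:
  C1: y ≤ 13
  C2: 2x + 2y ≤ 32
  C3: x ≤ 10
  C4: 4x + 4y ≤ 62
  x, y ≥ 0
max z = 4x + 8y

s.t.
  y + s1 = 13
  2x + 2y + s2 = 32
  x + s3 = 10
  4x + 4y + s4 = 62
  x, y, s1, s2, s3, s4 ≥ 0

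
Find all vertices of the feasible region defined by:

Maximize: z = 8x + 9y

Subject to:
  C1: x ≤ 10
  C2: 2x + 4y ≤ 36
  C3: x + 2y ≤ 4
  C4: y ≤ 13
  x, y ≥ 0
Each vertex is the intersection of two constraint boundaries that also satisfies all remaining constraints:
  x = 0 and y = 0 → (0, 0)
  x + 2y = 4 and y = 0 → (4, 0)
  x + 2y = 4 and x = 0 → (0, 2)

Vertices: (0, 0), (4, 0), (0, 2)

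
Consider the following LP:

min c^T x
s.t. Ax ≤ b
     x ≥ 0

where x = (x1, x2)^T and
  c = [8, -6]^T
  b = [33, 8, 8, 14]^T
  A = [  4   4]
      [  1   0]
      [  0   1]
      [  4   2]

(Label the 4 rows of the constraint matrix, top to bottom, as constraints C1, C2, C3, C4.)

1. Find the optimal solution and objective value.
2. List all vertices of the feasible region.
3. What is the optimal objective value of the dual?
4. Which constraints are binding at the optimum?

1. x1 = 0, x2 = 7, z = -42
2. (0, 0), (3.5, 0), (0, 7)
3. -42 (by strong duality, equal to the primal optimum)
4. C4, x1 ≥ 0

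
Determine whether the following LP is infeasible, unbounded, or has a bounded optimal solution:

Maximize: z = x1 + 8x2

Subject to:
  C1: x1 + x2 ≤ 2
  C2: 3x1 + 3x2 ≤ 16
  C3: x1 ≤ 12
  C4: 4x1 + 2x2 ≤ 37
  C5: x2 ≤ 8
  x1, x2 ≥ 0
The point (0, 2) satisfies every constraint, so the LP is feasible; the constraints give x1 ≤ 12 and x2 ≤ 8, which with x1, x2 ≥ 0 keep the feasible region inside a bounded box. A feasible, bounded LP attains a finite optimum at a vertex.

Evaluating z = x1 + 8x2 at each vertex:
  (0, 0): z = 0
  (2, 0): z = 2
  (0, 2): z = 16

Feasible with finite optimum z* = 16 at (0, 2).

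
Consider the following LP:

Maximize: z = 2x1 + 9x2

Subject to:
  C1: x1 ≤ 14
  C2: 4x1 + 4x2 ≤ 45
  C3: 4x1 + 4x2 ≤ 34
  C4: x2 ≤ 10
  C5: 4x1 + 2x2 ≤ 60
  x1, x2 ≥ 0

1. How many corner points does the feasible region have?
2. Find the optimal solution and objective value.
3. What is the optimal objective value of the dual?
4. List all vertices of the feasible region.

1. 3
2. x1 = 0, x2 = 8.5, z = 76.5
3. 76.5 (by strong duality, equal to the primal optimum)
4. (0, 0), (8.5, 0), (0, 8.5)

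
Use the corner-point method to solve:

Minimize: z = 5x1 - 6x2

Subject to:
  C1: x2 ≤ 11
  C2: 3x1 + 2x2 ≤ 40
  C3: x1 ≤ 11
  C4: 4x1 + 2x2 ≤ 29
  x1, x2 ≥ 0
x1 = 0, x2 = 11, z = -66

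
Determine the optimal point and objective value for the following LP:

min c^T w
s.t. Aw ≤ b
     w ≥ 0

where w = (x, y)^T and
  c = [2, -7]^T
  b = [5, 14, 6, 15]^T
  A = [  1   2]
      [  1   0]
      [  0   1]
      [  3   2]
Each vertex is the intersection of two constraint boundaries that also satisfies all remaining constraints:
  x = 0 and y = 0 → (0, 0)
  x + 2y = 5 and 3x + 2y = 15 → (5, 0)
  x + 2y = 5 and x = 0 → (0, 2.5)

Evaluating z = 2x - 7y at each vertex:
  (0, 0): z = 0
  (5, 0): z = 10
  (0, 2.5): z = -17.5

The minimum is at (0, 2.5) with z = -17.5.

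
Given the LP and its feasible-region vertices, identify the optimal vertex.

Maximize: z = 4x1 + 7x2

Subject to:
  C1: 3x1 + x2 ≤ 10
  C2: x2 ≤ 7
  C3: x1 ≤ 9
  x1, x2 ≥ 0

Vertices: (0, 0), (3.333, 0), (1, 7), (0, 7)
Evaluating z = 4x1 + 7x2 at each vertex:
  (0, 0): z = 0
  (3.333, 0): z = 13.33
  (1, 7): z = 53
  (0, 7): z = 49

The largest value is z = 53, attained at (1, 7).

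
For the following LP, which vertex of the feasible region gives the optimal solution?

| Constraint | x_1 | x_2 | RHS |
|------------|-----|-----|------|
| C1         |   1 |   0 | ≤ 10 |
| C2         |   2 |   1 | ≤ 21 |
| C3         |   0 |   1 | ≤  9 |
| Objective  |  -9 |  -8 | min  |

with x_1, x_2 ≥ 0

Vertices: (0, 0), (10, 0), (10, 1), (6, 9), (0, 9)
Evaluating z = -9x_1 - 8x_2 at each vertex:
  (0, 0): z = 0
  (10, 0): z = -90
  (10, 1): z = -98
  (6, 9): z = -126
  (0, 9): z = -72

The smallest value is z = -126, attained at (6, 9).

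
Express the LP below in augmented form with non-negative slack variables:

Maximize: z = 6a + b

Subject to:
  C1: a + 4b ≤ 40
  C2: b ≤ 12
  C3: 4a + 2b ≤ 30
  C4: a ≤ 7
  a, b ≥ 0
max z = 6a + b

s.t.
  a + 4b + s1 = 40
  b + s2 = 12
  4a + 2b + s3 = 30
  a + s4 = 7
  a, b, s1, s2, s3, s4 ≥ 0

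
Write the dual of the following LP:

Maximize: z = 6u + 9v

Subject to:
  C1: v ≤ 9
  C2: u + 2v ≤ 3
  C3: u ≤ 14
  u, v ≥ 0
Minimize: z = 9y1 + 3y2 + 14y3

Subject to:
  C1: -y2 - y3 ≤ -6
  C2: -y1 - 2y2 ≤ -9
  y1, y2, y3 ≥ 0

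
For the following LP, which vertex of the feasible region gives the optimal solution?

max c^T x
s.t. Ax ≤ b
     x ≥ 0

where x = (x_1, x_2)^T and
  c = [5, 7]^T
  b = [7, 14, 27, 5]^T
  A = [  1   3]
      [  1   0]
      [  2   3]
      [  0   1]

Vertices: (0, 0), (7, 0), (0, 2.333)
Evaluating z = 5x_1 + 7x_2 at each vertex:
  (0, 0): z = 0
  (7, 0): z = 35
  (0, 2.333): z = 16.33

The largest value is z = 35, attained at (7, 0).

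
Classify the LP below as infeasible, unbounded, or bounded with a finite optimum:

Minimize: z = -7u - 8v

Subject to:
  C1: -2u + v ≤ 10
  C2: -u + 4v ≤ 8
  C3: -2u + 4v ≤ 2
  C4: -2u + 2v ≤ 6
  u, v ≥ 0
Feasible point: (0, 0) satisfies every constraint, so the LP is feasible.
Direction d = (1, 0): for each constraint row a, a·d ≤ 0 —
  (-2)(1) + (1)(0) = -2 ≤ 0
  (-1)(1) + (4)(0) = -1 ≤ 0
  (-2)(1) + (4)(0) = -2 ≤ 0
  (-2)(1) + (2)(0) = -2 ≤ 0
and d ≥ 0, so (0, 0) + t·d stays feasible for every t ≥ 0. Along this ray z = -7u - 8v changes by -7 per unit t, so z → −∞.

The LP is unbounded; z can be made arbitrarily small.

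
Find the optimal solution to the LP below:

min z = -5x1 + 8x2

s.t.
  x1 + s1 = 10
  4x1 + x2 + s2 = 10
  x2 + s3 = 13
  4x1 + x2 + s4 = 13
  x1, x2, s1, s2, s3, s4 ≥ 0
Each vertex is the intersection of two constraint boundaries that also satisfies all remaining constraints:
  x1 = 0 and x2 = 0 → (0, 0)
  4x1 + x2 = 10 and x2 = 0 → (2.5, 0)
  4x1 + x2 = 10 and x1 = 0 → (0, 10)

Evaluating z = -5x1 + 8x2 at each vertex:
  (0, 0): z = 0
  (2.5, 0): z = -12.5
  (0, 10): z = 80

The minimum is at (2.5, 0) with z = -12.5.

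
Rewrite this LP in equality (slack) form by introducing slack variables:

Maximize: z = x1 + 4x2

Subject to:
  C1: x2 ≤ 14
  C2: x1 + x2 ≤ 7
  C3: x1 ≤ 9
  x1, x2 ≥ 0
max z = x1 + 4x2

s.t.
  x2 + s1 = 14
  x1 + x2 + s2 = 7
  x1 + s3 = 9
  x1, x2, s1, s2, s3 ≥ 0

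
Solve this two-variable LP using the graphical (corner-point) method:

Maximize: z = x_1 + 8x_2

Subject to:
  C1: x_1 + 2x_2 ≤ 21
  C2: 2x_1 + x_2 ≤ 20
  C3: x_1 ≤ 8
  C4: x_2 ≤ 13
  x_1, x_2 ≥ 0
Each vertex is the intersection of two constraint boundaries that also satisfies all remaining constraints:
  x_1 = 0 and x_2 = 0 → (0, 0)
  x_1 = 8 and x_2 = 0 → (8, 0)
  2x_1 + x_2 = 20 and x_1 = 8 → (8, 4)
  x_1 + 2x_2 = 21 and 2x_1 + x_2 = 20 → (6.333, 7.333)
  x_1 + 2x_2 = 21 and x_1 = 0 → (0, 10.5)

Evaluating z = x_1 + 8x_2 at each vertex:
  (0, 0): z = 0
  (8, 0): z = 8
  (8, 4): z = 40
  (6.333, 7.333): z = 65
  (0, 10.5): z = 84

The maximum is at (0, 10.5) with z = 84.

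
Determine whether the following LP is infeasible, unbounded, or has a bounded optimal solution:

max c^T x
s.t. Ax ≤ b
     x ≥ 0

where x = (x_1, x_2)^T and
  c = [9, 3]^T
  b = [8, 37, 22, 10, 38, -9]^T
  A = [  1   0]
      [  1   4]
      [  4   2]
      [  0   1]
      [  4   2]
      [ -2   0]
The point (5.5, 0) satisfies every constraint, so the LP is feasible; the constraints give x_1 ≤ 8 and x_2 ≤ 10, which with x_1, x_2 ≥ 0 keep the feasible region inside a bounded box. A feasible, bounded LP attains a finite optimum at a vertex.

The LP has an optimal solution: (5.5, 0) with z = 49.5.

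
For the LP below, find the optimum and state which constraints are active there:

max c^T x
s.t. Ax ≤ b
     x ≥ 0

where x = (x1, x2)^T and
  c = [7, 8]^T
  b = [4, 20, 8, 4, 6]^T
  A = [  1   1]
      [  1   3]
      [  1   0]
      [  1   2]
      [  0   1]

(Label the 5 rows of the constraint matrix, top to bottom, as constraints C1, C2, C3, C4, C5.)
Optimal: x1 = 4, x2 = 0
Binding: C1, C4, x2 ≥ 0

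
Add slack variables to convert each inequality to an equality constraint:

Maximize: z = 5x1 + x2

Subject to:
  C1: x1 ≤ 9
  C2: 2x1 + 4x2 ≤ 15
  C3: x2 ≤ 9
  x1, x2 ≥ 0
max z = 5x1 + x2

s.t.
  x1 + s1 = 9
  2x1 + 4x2 + s2 = 15
  x2 + s3 = 9
  x1, x2, s1, s2, s3 ≥ 0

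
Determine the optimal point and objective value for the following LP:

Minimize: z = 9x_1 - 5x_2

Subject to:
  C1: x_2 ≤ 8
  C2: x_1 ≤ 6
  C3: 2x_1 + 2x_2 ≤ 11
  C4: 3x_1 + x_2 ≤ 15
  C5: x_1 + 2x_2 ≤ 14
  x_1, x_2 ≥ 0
Each vertex is the intersection of two constraint boundaries that also satisfies all remaining constraints:
  x_1 = 0 and x_2 = 0 → (0, 0)
  3x_1 + x_2 = 15 and x_2 = 0 → (5, 0)
  2x_1 + 2x_2 = 11 and 3x_1 + x_2 = 15 → (4.75, 0.75)
  2x_1 + 2x_2 = 11 and x_1 = 0 → (0, 5.5)

Evaluating z = 9x_1 - 5x_2 at each vertex:
  (0, 0): z = 0
  (5, 0): z = 45
  (4.75, 0.75): z = 39
  (0, 5.5): z = -27.5

The minimum is at (0, 5.5) with z = -27.5.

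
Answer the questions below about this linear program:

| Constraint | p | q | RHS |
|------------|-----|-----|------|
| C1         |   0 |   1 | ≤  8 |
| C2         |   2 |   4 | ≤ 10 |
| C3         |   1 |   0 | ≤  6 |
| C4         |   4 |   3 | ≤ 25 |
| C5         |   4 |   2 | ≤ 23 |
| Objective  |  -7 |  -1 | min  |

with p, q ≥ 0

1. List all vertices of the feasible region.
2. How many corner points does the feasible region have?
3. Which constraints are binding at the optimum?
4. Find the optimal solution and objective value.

1. (0, 0), (5, 0), (0, 2.5)
2. 3
3. C2, q ≥ 0
4. p = 5, q = 0, z = -35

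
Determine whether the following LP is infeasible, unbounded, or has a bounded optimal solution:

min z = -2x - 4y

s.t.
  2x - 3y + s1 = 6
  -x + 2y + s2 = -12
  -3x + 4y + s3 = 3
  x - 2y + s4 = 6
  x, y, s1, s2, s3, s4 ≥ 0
The row x - 2y + s4 = 6 with s4 ≥ 0 requires x - 2y ≤ 6, while the row -x + 2y + s2 = -12 with s2 ≥ 0 is equivalent to x - 2y ≥ 12. Together they would need 12 ≤ x - 2y ≤ 6, which is impossible since 12 > 6. No point satisfies all constraints.

The feasible region is empty; the LP is infeasible.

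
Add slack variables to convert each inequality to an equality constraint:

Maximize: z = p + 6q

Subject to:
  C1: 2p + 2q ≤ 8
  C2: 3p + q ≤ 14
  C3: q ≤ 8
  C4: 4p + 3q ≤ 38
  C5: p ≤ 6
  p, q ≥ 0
max z = p + 6q

s.t.
  2p + 2q + s1 = 8
  3p + q + s2 = 14
  q + s3 = 8
  4p + 3q + s4 = 38
  p + s5 = 6
  p, q, s1, s2, s3, s4, s5 ≥ 0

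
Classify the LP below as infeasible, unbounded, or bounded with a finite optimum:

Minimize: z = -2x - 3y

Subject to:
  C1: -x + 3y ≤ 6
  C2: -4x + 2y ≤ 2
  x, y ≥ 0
Feasible point: (0, 0) satisfies every constraint, so the LP is feasible.
Direction d = (1, 0): for each constraint row a, a·d ≤ 0 —
  (-1)(1) + (3)(0) = -1 ≤ 0
  (-4)(1) + (2)(0) = -4 ≤ 0
and d ≥ 0, so (0, 0) + t·d stays feasible for every t ≥ 0. Along this ray z = -2x - 3y changes by -2 per unit t, so z → −∞.

The LP is unbounded; z can be made arbitrarily small.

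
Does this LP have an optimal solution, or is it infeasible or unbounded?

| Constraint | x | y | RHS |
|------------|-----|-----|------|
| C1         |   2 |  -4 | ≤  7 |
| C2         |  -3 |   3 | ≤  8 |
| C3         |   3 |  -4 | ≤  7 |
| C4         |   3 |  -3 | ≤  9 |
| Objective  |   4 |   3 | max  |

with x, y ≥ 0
Feasible point: (0, 0) satisfies every constraint, so the LP is feasible.
Direction d = (1, 1): for each constraint row a, a·d ≤ 0 —
  (2)(1) + (-4)(1) = -2 ≤ 0
  (-3)(1) + (3)(1) = 0 ≤ 0
  (3)(1) + (-4)(1) = -1 ≤ 0
  (3)(1) + (-3)(1) = 0 ≤ 0
and d ≥ 0, so (0, 0) + t·d stays feasible for every t ≥ 0. Along this ray z = 4x + 3y changes by 7 per unit t, so z → +∞.

Unbounded — the objective can increase without bound over the feasible region.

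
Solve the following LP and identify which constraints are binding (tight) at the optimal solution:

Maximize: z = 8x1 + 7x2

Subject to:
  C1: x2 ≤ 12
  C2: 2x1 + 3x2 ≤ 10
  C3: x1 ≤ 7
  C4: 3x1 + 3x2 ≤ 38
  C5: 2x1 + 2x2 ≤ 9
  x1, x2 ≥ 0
Optimal: x1 = 4.5, x2 = 0
Slack at optimum:
  C1: slack = 12
  C2: slack = 1
  C3: slack = 2.5
  C4: slack = 24.5
  C5: slack = 0 (binding)
  x1 ≥ 0: x1 = 4.5
  x2 ≥ 0: x2 = 0 (binding)
Binding constraints: C5, x2 ≥ 0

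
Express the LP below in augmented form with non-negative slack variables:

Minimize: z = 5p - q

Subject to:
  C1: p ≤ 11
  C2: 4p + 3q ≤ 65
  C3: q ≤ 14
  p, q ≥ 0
min z = 5p - q

s.t.
  p + s1 = 11
  4p + 3q + s2 = 65
  q + s3 = 14
  p, q, s1, s2, s3 ≥ 0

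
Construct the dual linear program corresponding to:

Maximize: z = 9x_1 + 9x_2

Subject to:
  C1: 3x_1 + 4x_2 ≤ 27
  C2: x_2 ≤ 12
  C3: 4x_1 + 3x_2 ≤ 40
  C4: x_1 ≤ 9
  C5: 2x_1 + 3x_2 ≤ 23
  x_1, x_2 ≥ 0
Minimize: z = 27y1 + 12y2 + 40y3 + 9y4 + 23y5

Subject to:
  C1: -3y1 - 4y3 - y4 - 2y5 ≤ -9
  C2: -4y1 - y2 - 3y3 - 3y5 ≤ -9
  y1, y2, y3, y4, y5 ≥ 0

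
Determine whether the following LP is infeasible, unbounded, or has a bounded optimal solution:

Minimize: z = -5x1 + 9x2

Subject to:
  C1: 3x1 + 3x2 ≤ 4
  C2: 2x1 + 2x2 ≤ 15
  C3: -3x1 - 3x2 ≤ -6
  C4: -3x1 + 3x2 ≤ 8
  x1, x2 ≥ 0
C1 requires 3x1 + 3x2 ≤ 4, while C3 (-3x1 - 3x2 ≤ -6) is equivalent to 3x1 + 3x2 ≥ 6. Together they would need 6 ≤ 3x1 + 3x2 ≤ 4, which is impossible since 6 > 4. No point satisfies all constraints.

Infeasible — the constraint set is empty.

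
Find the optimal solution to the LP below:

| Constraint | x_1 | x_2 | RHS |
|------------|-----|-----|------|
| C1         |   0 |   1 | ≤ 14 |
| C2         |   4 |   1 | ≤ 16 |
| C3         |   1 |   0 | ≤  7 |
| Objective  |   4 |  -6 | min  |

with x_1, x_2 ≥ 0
Each vertex is the intersection of two constraint boundaries that also satisfies all remaining constraints:
  x_1 = 0 and x_2 = 0 → (0, 0)
  4x_1 + x_2 = 16 and x_2 = 0 → (4, 0)
  x_2 = 14 and 4x_1 + x_2 = 16 → (0.5, 14)
  x_2 = 14 and x_1 = 0 → (0, 14)

Evaluating z = 4x_1 - 6x_2 at each vertex:
  (0, 0): z = 0
  (4, 0): z = 16
  (0.5, 14): z = -82
  (0, 14): z = -84

The minimum is at (0, 14) with z = -84.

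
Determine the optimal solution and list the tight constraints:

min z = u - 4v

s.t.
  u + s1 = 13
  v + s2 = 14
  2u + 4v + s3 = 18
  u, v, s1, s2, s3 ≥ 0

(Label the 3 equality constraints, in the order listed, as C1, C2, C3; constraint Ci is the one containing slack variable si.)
Optimal: u = 0, v = 4.5
Binding: C3, u ≥ 0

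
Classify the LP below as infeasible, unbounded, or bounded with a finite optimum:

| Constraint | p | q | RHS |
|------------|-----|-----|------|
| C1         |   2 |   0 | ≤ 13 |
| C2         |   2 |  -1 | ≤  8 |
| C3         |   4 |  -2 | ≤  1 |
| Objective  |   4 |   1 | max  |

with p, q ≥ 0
Feasible point: (0, 0) satisfies every constraint, so the LP is feasible.
Direction d = (0, 1): for each constraint row a, a·d ≤ 0 —
  (2)(0) + (0)(1) = 0 ≤ 0
  (2)(0) + (-1)(1) = -1 ≤ 0
  (4)(0) + (-2)(1) = -2 ≤ 0
and d ≥ 0, so (0, 0) + t·d stays feasible for every t ≥ 0. Along this ray z = 4p + q changes by 1 per unit t, so z → +∞.

Unbounded — the objective can increase without bound over the feasible region.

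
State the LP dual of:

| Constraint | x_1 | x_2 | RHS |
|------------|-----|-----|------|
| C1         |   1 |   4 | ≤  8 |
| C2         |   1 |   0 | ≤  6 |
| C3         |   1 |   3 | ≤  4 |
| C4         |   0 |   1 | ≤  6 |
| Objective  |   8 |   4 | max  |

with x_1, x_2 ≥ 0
Minimize: z = 8y1 + 6y2 + 4y3 + 6y4

Subject to:
  C1: -y1 - y2 - y3 ≤ -8
  C2: -4y1 - 3y3 - y4 ≤ -4
  y1, y2, y3, y4 ≥ 0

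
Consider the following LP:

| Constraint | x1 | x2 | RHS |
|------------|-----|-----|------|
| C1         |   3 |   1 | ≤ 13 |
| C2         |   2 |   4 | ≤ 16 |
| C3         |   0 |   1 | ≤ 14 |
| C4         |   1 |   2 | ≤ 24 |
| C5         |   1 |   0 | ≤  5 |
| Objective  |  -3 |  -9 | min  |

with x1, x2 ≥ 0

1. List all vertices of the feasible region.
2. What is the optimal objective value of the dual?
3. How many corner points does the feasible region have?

1. (0, 0), (4.333, 0), (3.6, 2.2), (0, 4)
2. -36 (by strong duality, equal to the primal optimum)
3. 4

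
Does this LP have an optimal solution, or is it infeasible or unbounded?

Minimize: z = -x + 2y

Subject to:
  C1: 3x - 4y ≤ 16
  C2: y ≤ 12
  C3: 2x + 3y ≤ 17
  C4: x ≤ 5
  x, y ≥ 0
The point (5, 0) satisfies every constraint, so the LP is feasible; the constraints give x ≤ 5 and y ≤ 12, which with x, y ≥ 0 keep the feasible region inside a bounded box. A feasible, bounded LP attains a finite optimum at a vertex.

Feasible with finite optimum z* = -5 at (5, 0).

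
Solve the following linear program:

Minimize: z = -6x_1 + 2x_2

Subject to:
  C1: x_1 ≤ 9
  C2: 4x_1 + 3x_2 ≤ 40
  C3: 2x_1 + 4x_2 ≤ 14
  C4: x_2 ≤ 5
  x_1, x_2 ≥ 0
Each vertex is the intersection of two constraint boundaries that also satisfies all remaining constraints:
  x_1 = 0 and x_2 = 0 → (0, 0)
  2x_1 + 4x_2 = 14 and x_2 = 0 → (7, 0)
  2x_1 + 4x_2 = 14 and x_1 = 0 → (0, 3.5)

Evaluating z = -6x_1 + 2x_2 at each vertex:
  (0, 0): z = 0
  (7, 0): z = -42
  (0, 3.5): z = 7

The minimum is at (7, 0) with z = -42.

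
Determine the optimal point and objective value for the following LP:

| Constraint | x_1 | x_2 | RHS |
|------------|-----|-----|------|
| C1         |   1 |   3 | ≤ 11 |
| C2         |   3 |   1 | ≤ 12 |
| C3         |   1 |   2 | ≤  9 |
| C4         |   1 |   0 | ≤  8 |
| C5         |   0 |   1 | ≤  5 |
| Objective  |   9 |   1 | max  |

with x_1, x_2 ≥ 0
Each vertex is the intersection of two constraint boundaries that also satisfies all remaining constraints:
  x_1 = 0 and x_2 = 0 → (0, 0)
  3x_1 + x_2 = 12 and x_2 = 0 → (4, 0)
  x_1 + 3x_2 = 11 and 3x_1 + x_2 = 12 → (3.125, 2.625)
  x_1 + 3x_2 = 11 and x_1 = 0 → (0, 3.667)

Evaluating z = 9x_1 + x_2 at each vertex:
  (0, 0): z = 0
  (4, 0): z = 36
  (3.125, 2.625): z = 30.75
  (0, 3.667): z = 3.667

The maximum is at (4, 0) with z = 36.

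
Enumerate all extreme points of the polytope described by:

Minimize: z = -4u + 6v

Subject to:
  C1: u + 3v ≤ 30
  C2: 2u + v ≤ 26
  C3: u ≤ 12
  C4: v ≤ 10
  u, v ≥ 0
Each vertex is the intersection of two constraint boundaries that also satisfies all remaining constraints:
  u = 0 and v = 0 → (0, 0)
  u = 12 and v = 0 → (12, 0)
  2u + v = 26 and u = 12 → (12, 2)
  u + 3v = 30 and 2u + v = 26 → (9.6, 6.8)
  u + 3v = 30 and v = 10 → (0, 10)

Vertices: (0, 0), (12, 0), (12, 2), (9.6, 6.8), (0, 10)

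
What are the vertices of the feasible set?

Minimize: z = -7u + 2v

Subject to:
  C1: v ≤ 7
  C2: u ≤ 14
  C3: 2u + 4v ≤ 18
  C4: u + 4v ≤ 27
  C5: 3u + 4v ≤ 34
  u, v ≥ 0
Each vertex is the intersection of two constraint boundaries that also satisfies all remaining constraints:
  u = 0 and v = 0 → (0, 0)
  2u + 4v = 18 and v = 0 → (9, 0)
  2u + 4v = 18 and u = 0 → (0, 4.5)

Vertices: (0, 0), (9, 0), (0, 4.5)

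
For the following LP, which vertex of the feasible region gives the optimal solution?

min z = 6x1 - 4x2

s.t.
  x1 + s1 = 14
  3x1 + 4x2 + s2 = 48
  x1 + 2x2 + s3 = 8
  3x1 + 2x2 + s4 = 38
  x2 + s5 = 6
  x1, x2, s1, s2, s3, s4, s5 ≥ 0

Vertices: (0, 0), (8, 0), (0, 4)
Evaluating z = 6x1 - 4x2 at each vertex:
  (0, 0): z = 0
  (8, 0): z = 48
  (0, 4): z = -16

The smallest value is z = -16, attained at (0, 4).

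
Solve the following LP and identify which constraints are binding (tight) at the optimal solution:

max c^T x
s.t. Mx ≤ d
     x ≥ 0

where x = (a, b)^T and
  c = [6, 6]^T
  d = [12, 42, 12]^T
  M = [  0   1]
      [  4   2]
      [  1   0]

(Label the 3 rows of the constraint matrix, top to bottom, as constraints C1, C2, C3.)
Optimal: a = 4.5, b = 12
Slack at optimum:
  C1: slack = 0 (binding)
  C2: slack = 0 (binding)
  C3: slack = 7.5
  a ≥ 0: a = 4.5
  b ≥ 0: b = 12
Binding constraints: C1, C2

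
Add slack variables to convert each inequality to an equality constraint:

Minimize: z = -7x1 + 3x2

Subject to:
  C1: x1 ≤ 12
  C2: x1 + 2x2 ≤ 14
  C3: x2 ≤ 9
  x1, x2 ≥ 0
min z = -7x1 + 3x2

s.t.
  x1 + s1 = 12
  x1 + 2x2 + s2 = 14
  x2 + s3 = 9
  x1, x2, s1, s2, s3 ≥ 0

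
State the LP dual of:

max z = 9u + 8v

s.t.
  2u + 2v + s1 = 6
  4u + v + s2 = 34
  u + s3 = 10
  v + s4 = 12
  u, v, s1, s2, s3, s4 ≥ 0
Minimize: z = 6y1 + 34y2 + 10y3 + 12y4

Subject to:
  C1: -2y1 - 4y2 - y3 ≤ -9
  C2: -2y1 - y2 - y4 ≤ -8
  y1, y2, y3, y4 ≥ 0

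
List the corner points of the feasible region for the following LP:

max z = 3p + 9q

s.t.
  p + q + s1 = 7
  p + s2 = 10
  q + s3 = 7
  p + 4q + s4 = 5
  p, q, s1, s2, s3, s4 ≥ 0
Each vertex is the intersection of two constraint boundaries that also satisfies all remaining constraints:
  p = 0 and q = 0 → (0, 0)
  p + 4q = 5 and q = 0 → (5, 0)
  p + 4q = 5 and p = 0 → (0, 1.25)

Vertices: (0, 0), (5, 0), (0, 1.25)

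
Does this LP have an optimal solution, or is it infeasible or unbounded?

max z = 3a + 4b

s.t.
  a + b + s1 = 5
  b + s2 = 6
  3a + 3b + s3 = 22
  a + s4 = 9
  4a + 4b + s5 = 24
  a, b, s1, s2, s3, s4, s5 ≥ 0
The point (0, 5) satisfies every constraint, so the LP is feasible; the constraints give a ≤ 9 and b ≤ 6, which with a, b ≥ 0 keep the feasible region inside a bounded box. A feasible, bounded LP attains a finite optimum at a vertex.

Evaluating z = 3a + 4b at each vertex:
  (0, 0): z = 0
  (5, 0): z = 15
  (0, 5): z = 20

Bounded optimum: z* = 20 at (0, 5).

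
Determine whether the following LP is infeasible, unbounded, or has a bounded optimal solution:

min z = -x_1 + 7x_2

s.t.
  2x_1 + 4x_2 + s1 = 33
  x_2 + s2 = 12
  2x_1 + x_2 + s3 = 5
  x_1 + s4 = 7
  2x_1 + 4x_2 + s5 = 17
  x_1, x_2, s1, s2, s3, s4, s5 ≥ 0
The point (2.5, 0) satisfies every constraint, so the LP is feasible; the constraints give x_1 ≤ 7 and x_2 ≤ 12, which with x_1, x_2 ≥ 0 keep the feasible region inside a bounded box. A feasible, bounded LP attains a finite optimum at a vertex.

Feasible with finite optimum z* = -2.5 at (2.5, 0).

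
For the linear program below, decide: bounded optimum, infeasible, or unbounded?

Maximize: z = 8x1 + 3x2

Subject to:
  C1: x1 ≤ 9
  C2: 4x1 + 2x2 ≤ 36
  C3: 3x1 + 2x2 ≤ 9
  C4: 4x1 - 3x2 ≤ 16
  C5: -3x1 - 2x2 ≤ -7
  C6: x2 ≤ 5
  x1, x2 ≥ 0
The point (3, 0) satisfies every constraint, so the LP is feasible; the constraints give x1 ≤ 9 and x2 ≤ 5, which with x1, x2 ≥ 0 keep the feasible region inside a bounded box. A feasible, bounded LP attains a finite optimum at a vertex.

Evaluating z = 8x1 + 3x2 at each vertex:
  (2.333, 0): z = 18.67
  (3, 0): z = 24
  (0, 4.5): z = 13.5
  (0, 3.5): z = 10.5

The LP has an optimal solution: (3, 0) with z = 24.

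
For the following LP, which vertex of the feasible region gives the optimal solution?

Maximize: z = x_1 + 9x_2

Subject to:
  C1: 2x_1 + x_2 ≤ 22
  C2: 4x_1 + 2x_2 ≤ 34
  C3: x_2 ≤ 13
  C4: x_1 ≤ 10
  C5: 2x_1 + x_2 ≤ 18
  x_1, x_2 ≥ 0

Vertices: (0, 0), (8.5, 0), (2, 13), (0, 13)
Evaluating z = x_1 + 9x_2 at each vertex:
  (0, 0): z = 0
  (8.5, 0): z = 8.5
  (2, 13): z = 119
  (0, 13): z = 117

The largest value is z = 119, attained at (2, 13).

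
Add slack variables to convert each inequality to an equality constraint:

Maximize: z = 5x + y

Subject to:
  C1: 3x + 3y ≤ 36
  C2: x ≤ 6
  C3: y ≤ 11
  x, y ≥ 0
max z = 5x + y

s.t.
  3x + 3y + s1 = 36
  x + s2 = 6
  y + s3 = 11
  x, y, s1, s2, s3 ≥ 0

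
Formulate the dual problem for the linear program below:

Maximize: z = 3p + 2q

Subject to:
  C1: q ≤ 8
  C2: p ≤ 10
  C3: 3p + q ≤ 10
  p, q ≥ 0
Minimize: z = 8y1 + 10y2 + 10y3

Subject to:
  C1: -y2 - 3y3 ≤ -3
  C2: -y1 - y3 ≤ -2
  y1, y2, y3 ≥ 0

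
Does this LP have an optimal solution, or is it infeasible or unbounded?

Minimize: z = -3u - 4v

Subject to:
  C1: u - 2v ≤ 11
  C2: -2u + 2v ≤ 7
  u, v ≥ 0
Feasible point: (0, 0) satisfies every constraint, so the LP is feasible.
Direction d = (1, 1): for each constraint row a, a·d ≤ 0 —
  (1)(1) + (-2)(1) = -1 ≤ 0
  (-2)(1) + (2)(1) = 0 ≤ 0
and d ≥ 0, so (0, 0) + t·d stays feasible for every t ≥ 0. Along this ray z = -3u - 4v changes by -7 per unit t, so z → −∞.

Unbounded — the objective can decrease without bound over the feasible region.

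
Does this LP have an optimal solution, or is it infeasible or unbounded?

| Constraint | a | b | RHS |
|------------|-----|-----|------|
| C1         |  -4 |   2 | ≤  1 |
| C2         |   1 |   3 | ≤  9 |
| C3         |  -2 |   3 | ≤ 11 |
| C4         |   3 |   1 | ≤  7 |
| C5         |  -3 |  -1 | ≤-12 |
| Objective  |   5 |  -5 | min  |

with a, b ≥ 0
C4 requires 3a + b ≤ 7, while C5 (-3a - b ≤ -12) is equivalent to 3a + b ≥ 12. Together they would need 12 ≤ 3a + b ≤ 7, which is impossible since 12 > 7. No point satisfies all constraints.

Infeasible: no point satisfies all constraints simultaneously.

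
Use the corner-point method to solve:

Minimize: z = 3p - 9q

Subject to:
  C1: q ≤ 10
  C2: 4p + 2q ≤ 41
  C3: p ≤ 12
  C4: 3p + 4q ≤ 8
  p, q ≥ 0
Each vertex is the intersection of two constraint boundaries that also satisfies all remaining constraints:
  p = 0 and q = 0 → (0, 0)
  3p + 4q = 8 and q = 0 → (2.667, 0)
  3p + 4q = 8 and p = 0 → (0, 2)

Evaluating z = 3p - 9q at each vertex:
  (0, 0): z = 0
  (2.667, 0): z = 8
  (0, 2): z = -18

The minimum is at (0, 2) with z = -18.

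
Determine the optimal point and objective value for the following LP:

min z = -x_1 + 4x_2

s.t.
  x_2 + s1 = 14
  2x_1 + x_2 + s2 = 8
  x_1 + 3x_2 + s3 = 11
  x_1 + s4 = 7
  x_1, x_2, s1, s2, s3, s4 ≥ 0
x_1 = 4, x_2 = 0, z = -4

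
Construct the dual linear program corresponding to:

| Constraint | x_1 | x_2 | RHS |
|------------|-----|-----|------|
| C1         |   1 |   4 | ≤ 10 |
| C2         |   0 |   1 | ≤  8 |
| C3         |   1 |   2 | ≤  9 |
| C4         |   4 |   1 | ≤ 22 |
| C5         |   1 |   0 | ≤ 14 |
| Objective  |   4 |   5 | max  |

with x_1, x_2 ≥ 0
Minimize: z = 10y1 + 8y2 + 9y3 + 22y4 + 14y5

Subject to:
  C1: -y1 - y3 - 4y4 - y5 ≤ -4
  C2: -4y1 - y2 - 2y3 - y4 ≤ -5
  y1, y2, y3, y4, y5 ≥ 0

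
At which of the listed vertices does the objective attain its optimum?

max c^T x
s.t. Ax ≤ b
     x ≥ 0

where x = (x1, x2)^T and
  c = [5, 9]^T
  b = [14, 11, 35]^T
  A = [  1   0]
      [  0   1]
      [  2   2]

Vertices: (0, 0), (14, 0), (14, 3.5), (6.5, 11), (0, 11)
(6.5, 11) with z = 131.5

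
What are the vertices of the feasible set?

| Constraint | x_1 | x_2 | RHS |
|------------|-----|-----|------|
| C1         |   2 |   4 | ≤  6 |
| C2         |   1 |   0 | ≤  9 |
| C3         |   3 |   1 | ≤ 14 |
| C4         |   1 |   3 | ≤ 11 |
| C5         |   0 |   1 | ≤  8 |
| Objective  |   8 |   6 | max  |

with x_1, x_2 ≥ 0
Each vertex is the intersection of two constraint boundaries that also satisfies all remaining constraints:
  x_1 = 0 and x_2 = 0 → (0, 0)
  2x_1 + 4x_2 = 6 and x_2 = 0 → (3, 0)
  2x_1 + 4x_2 = 6 and x_1 = 0 → (0, 1.5)

Vertices: (0, 0), (3, 0), (0, 1.5)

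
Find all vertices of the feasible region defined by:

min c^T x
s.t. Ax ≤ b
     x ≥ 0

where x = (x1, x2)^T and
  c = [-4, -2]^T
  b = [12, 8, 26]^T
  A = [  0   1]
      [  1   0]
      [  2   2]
Each vertex is the intersection of two constraint boundaries that also satisfies all remaining constraints:
  x1 = 0 and x2 = 0 → (0, 0)
  x1 = 8 and x2 = 0 → (8, 0)
  x1 = 8 and 2x1 + 2x2 = 26 → (8, 5)
  x2 = 12 and 2x1 + 2x2 = 26 → (1, 12)
  x2 = 12 and x1 = 0 → (0, 12)

Vertices: (0, 0), (8, 0), (8, 5), (1, 12), (0, 12)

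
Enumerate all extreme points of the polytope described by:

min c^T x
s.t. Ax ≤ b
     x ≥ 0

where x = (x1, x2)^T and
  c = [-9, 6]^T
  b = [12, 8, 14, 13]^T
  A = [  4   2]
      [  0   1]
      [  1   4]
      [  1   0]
Each vertex is the intersection of two constraint boundaries that also satisfies all remaining constraints:
  x1 = 0 and x2 = 0 → (0, 0)
  4x1 + 2x2 = 12 and x2 = 0 → (3, 0)
  4x1 + 2x2 = 12 and x1 + 4x2 = 14 → (1.429, 3.143)
  x1 + 4x2 = 14 and x1 = 0 → (0, 3.5)

Vertices: (0, 0), (3, 0), (1.429, 3.143), (0, 3.5)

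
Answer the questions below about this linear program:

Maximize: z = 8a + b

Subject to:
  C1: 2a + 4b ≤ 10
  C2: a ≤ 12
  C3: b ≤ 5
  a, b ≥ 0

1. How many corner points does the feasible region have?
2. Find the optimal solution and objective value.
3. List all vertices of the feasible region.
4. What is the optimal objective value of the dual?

1. 3
2. a = 5, b = 0, z = 40
3. (0, 0), (5, 0), (0, 2.5)
4. 40 (by strong duality, equal to the primal optimum)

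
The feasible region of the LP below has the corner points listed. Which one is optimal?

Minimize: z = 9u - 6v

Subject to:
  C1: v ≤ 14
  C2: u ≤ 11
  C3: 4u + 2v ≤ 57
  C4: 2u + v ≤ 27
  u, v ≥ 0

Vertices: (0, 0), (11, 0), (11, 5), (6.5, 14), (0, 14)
Evaluating z = 9u - 6v at each vertex:
  (0, 0): z = 0
  (11, 0): z = 99
  (11, 5): z = 69
  (6.5, 14): z = -25.5
  (0, 14): z = -84

The smallest value is z = -84, attained at (0, 14).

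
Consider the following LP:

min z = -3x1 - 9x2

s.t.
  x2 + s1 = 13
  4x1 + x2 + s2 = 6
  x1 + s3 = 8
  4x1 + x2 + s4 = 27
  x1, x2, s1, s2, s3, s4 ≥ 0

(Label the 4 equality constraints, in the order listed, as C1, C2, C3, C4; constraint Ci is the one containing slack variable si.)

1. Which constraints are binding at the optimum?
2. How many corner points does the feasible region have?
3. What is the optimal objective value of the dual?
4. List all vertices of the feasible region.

1. C2, x1 ≥ 0
2. 3
3. -54 (by strong duality, equal to the primal optimum)
4. (0, 0), (1.5, 0), (0, 6)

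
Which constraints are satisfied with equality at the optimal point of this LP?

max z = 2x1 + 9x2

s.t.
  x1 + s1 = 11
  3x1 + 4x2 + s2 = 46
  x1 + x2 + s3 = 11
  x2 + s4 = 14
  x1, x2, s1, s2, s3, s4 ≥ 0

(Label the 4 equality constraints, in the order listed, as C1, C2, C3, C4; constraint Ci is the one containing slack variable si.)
Optimal: x1 = 0, x2 = 11
Binding: C3, x1 ≥ 0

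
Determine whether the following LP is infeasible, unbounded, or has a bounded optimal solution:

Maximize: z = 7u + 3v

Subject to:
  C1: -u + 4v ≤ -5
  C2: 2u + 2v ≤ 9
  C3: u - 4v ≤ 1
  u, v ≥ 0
C3 requires u - 4v ≤ 1, while C1 (-u + 4v ≤ -5) is equivalent to u - 4v ≥ 5. Together they would need 5 ≤ u - 4v ≤ 1, which is impossible since 5 > 1. No point satisfies all constraints.

Infeasible — the constraint set is empty.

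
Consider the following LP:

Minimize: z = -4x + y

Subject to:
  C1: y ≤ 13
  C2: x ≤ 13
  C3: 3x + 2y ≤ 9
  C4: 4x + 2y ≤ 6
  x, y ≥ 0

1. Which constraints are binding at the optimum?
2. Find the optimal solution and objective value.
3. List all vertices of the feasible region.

1. C4, y ≥ 0
2. x = 1.5, y = 0, z = -6
3. (0, 0), (1.5, 0), (0, 3)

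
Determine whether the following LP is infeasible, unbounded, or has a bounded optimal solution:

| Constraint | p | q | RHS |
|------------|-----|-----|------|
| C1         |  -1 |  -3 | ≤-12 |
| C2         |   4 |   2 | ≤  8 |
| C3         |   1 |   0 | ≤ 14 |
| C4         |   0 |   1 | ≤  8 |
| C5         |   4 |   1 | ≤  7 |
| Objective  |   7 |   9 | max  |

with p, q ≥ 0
The point (0, 4) satisfies every constraint, so the LP is feasible; the constraints give p ≤ 14 and q ≤ 8, which with p, q ≥ 0 keep the feasible region inside a bounded box. A feasible, bounded LP attains a finite optimum at a vertex.

Evaluating z = 7p + 9q at each vertex:
  (0, 4): z = 36

The LP has an optimal solution: (0, 4) with z = 36.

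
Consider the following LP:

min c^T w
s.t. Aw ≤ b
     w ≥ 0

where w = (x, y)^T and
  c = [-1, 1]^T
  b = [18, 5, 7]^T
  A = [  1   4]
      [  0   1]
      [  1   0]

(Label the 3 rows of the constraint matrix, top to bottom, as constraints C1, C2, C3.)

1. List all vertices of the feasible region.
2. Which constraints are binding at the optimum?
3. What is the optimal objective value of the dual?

1. (0, 0), (7, 0), (7, 2.75), (0, 4.5)
2. C3, y ≥ 0
3. -7 (by strong duality, equal to the primal optimum)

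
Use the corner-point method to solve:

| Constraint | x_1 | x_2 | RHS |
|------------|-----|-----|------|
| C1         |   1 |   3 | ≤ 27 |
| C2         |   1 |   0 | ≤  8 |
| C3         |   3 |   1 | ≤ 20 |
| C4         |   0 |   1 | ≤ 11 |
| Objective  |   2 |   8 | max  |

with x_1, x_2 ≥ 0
x_1 = 0, x_2 = 9, z = 72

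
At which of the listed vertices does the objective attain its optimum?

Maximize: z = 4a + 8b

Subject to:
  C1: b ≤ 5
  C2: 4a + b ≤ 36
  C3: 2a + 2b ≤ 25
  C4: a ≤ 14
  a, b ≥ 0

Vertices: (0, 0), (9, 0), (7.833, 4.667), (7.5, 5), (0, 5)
Evaluating z = 4a + 8b at each vertex:
  (0, 0): z = 0
  (9, 0): z = 36
  (7.833, 4.667): z = 68.67
  (7.5, 5): z = 70
  (0, 5): z = 40

The largest value is z = 70, attained at (7.5, 5).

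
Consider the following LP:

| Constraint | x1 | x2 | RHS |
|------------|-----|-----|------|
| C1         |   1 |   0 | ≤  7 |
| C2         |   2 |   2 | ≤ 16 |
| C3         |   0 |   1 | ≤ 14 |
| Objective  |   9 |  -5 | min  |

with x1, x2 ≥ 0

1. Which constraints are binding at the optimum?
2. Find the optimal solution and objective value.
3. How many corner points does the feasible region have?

1. C2, x1 ≥ 0
2. x1 = 0, x2 = 8, z = -40
3. 4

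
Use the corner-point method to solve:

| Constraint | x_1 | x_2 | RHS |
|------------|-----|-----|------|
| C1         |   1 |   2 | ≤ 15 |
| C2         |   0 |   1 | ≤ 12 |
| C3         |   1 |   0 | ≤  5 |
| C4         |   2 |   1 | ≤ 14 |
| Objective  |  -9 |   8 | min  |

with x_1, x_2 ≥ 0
Each vertex is the intersection of two constraint boundaries that also satisfies all remaining constraints:
  x_1 = 0 and x_2 = 0 → (0, 0)
  x_1 = 5 and x_2 = 0 → (5, 0)
  x_1 = 5 and 2x_1 + x_2 = 14 → (5, 4)
  x_1 + 2x_2 = 15 and 2x_1 + x_2 = 14 → (4.333, 5.333)
  x_1 + 2x_2 = 15 and x_1 = 0 → (0, 7.5)

Evaluating z = -9x_1 + 8x_2 at each vertex:
  (0, 0): z = 0
  (5, 0): z = -45
  (5, 4): z = -13
  (4.333, 5.333): z = 3.667
  (0, 7.5): z = 60

The minimum is at (5, 0) with z = -45.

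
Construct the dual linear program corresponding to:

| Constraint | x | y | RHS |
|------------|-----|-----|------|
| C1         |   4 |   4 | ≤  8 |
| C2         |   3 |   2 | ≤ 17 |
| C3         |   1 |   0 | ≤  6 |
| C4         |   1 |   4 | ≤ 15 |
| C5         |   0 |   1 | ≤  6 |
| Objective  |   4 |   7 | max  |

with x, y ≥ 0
Minimize: z = 8y1 + 17y2 + 6y3 + 15y4 + 6y5

Subject to:
  C1: -4y1 - 3y2 - y3 - y4 ≤ -4
  C2: -4y1 - 2y2 - 4y4 - y5 ≤ -7
  y1, y2, y3, y4, y5 ≥ 0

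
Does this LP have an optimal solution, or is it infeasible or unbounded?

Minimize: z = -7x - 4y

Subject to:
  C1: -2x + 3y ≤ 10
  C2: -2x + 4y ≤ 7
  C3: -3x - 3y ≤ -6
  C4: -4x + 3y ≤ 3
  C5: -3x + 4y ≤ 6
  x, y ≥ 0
Feasible point: (1, 1) satisfies every constraint, so the LP is feasible.
Direction d = (1, 0): for each constraint row a, a·d ≤ 0 —
  (-2)(1) + (3)(0) = -2 ≤ 0
  (-2)(1) + (4)(0) = -2 ≤ 0
  (-3)(1) + (-3)(0) = -3 ≤ 0
  (-4)(1) + (3)(0) = -4 ≤ 0
  (-3)(1) + (4)(0) = -3 ≤ 0
and d ≥ 0, so (1, 1) + t·d stays feasible for every t ≥ 0. Along this ray z = -7x - 4y changes by -7 per unit t, so z → −∞.

Unbounded — the objective can decrease without bound over the feasible region.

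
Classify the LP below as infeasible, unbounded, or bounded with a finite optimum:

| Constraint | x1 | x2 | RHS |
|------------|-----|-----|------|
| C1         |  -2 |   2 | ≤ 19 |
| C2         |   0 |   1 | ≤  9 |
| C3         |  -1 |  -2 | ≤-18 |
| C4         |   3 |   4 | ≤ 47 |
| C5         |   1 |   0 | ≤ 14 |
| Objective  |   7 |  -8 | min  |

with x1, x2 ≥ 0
The point (0, 9) satisfies every constraint, so the LP is feasible; the constraints give x1 ≤ 14 and x2 ≤ 9, which with x1, x2 ≥ 0 keep the feasible region inside a bounded box. A feasible, bounded LP attains a finite optimum at a vertex.

Feasible with finite optimum z* = -72 at (0, 9).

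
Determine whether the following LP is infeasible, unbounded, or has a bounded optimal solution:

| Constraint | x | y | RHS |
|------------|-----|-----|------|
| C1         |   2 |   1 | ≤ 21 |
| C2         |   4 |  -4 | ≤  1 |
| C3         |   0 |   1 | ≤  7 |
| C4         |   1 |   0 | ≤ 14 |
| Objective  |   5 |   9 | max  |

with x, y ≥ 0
The point (7, 7) satisfies every constraint, so the LP is feasible; the constraints give x ≤ 14 and y ≤ 7, which with x, y ≥ 0 keep the feasible region inside a bounded box. A feasible, bounded LP attains a finite optimum at a vertex.

Feasible with finite optimum z* = 98 at (7, 7).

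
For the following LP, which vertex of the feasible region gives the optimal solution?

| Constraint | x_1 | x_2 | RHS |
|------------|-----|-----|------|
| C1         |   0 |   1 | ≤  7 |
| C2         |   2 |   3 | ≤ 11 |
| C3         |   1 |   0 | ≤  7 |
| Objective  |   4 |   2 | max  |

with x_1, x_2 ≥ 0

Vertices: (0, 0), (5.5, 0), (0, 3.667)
Evaluating z = 4x_1 + 2x_2 at each vertex:
  (0, 0): z = 0
  (5.5, 0): z = 22
  (0, 3.667): z = 7.333

The largest value is z = 22, attained at (5.5, 0).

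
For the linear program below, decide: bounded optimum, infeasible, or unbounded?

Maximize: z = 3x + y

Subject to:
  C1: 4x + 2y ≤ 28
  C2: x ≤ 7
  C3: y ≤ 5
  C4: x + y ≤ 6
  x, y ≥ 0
The point (6, 0) satisfies every constraint, so the LP is feasible; the constraints give x ≤ 7 and y ≤ 5, which with x, y ≥ 0 keep the feasible region inside a bounded box. A feasible, bounded LP attains a finite optimum at a vertex.

Evaluating z = 3x + y at each vertex:
  (0, 0): z = 0
  (6, 0): z = 18
  (1, 5): z = 8
  (0, 5): z = 5

Bounded optimum: z* = 18 at (6, 0).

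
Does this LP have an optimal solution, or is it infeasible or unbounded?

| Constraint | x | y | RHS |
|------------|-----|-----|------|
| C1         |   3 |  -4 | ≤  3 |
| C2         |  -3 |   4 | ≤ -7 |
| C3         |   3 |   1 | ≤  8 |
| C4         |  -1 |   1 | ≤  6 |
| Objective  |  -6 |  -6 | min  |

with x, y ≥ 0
C1 requires 3x - 4y ≤ 3, while C2 (-3x + 4y ≤ -7) is equivalent to 3x - 4y ≥ 7. Together they would need 7 ≤ 3x - 4y ≤ 3, which is impossible since 7 > 3. No point satisfies all constraints.

The feasible region is empty; the LP is infeasible.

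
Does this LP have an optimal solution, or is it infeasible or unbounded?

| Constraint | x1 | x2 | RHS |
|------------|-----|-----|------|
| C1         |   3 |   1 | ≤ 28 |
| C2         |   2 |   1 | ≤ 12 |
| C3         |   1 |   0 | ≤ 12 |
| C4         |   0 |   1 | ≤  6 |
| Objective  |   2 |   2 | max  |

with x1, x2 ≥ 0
The point (3, 6) satisfies every constraint, so the LP is feasible; the constraints give x1 ≤ 12 and x2 ≤ 6, which with x1, x2 ≥ 0 keep the feasible region inside a bounded box. A feasible, bounded LP attains a finite optimum at a vertex.

Feasible with finite optimum z* = 18 at (3, 6).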